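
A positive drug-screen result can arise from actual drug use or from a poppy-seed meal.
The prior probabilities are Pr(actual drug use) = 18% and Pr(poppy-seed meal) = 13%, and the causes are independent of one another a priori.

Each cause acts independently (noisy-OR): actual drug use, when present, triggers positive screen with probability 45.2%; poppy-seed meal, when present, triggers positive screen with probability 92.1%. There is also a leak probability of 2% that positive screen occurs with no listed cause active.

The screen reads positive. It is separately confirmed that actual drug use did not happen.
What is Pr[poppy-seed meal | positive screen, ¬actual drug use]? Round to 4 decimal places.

Pr[poppy-seed meal | positive screen, ¬actual drug use] ≈ 0.8733

Under noisy-OR, P(positive screen | causes) = 1 − (1−0.02)·∏(1−qᵢ) over the active causes.
Numerator (weight on configurations with poppy-seed meal): 0.92258×0.13 = 0.119935
Denominator P(positive screen | ¬actual drug use): 0.02×0.87 + 0.92258×0.13 = 0.137335
P(poppy-seed meal | positive screen, ¬actual drug use) = 0.119935/0.137335 ≈ 0.8733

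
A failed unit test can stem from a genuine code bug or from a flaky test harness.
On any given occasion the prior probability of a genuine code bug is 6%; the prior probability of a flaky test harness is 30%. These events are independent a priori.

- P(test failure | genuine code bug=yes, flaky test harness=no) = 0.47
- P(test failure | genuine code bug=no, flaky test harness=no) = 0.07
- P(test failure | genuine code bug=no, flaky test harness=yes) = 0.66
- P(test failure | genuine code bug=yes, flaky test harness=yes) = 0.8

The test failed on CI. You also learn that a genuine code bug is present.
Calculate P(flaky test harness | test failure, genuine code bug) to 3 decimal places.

P(flaky test harness | test failure, genuine code bug) ≈ 0.422

P(test failure | genuine code bug) = 0.47×0.7 + 0.8×0.3 = 0.329000 + 0.240000 = 0.569000
Restricting to configurations with flaky test harness present: 0.8×0.3 = 0.240000.
P(flaky test harness | test failure, genuine code bug) = 0.240000 / 0.569000 ≈ 0.422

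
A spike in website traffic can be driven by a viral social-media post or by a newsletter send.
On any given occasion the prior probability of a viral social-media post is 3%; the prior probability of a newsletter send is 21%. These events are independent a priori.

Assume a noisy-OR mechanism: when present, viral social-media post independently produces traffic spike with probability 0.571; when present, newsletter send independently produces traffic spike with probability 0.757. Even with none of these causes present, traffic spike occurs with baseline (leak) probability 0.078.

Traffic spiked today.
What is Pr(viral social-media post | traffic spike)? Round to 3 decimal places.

Under noisy-OR, P(traffic spike | causes) = 1 − (1−0.078)·∏(1−qᵢ) over the active causes.
For the numerator, keep only viral social-media post=true terms: 0.014326 + 0.005694 = 0.020020
The normalizing constant is 0.078·0.97·0.79 + 0.775954·0.97·0.21 + 0.604462·0.03·0.79 + 0.903884·0.03·0.21 = 0.237853
P(viral social-media post | traffic spike) = 0.020020/0.237853 ≈ 0.084

Pr(viral social-media post | traffic spike) ≈ 0.084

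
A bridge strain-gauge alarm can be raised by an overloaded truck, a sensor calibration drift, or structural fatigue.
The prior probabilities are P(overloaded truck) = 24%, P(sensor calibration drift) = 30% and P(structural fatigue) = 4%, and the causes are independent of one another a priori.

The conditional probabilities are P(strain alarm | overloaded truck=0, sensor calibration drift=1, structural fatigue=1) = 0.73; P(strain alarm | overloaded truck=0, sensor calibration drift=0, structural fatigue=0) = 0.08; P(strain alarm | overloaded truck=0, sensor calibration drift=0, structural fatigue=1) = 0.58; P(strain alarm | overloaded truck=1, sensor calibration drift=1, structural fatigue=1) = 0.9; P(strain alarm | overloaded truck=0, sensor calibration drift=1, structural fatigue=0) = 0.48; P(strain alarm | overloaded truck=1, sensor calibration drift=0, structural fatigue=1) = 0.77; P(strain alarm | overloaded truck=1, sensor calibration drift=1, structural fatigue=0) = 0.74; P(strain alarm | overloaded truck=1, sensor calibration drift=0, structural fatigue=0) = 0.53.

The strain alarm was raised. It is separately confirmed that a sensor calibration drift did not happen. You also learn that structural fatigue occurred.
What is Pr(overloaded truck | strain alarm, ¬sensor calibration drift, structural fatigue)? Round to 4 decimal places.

Pr(overloaded truck | strain alarm, ¬sensor calibration drift, structural fatigue) ≈ 0.2954

Enumerate both values of overloaded truck and weight by the priors:
  P(strain alarm | ¬sensor calibration drift, structural fatigue) = 0.58*0.76 + 0.77*0.24
        = 0.440800 + 0.184800 = 0.625600
Configurations with overloaded truck contribute 0.184800, so
  P(overloaded truck | strain alarm, ¬sensor calibration drift, structural fatigue) = 0.184800 / 0.625600 ≈ 0.2954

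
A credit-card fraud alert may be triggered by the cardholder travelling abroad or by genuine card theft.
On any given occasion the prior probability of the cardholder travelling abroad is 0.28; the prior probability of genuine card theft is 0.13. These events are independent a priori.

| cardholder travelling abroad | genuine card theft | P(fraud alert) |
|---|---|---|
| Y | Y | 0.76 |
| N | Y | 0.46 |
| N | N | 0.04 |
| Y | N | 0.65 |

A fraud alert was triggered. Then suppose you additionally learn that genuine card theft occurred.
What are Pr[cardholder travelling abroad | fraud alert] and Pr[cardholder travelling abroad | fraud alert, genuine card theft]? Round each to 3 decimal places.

Sum P(fraud alert|·) weighted by the priors over the 4 (cardholder travelling abroad, genuine card theft) configurations:
  P(fraud alert) = 0.04*0.72*0.87 + 0.46*0.72*0.13 + 0.65*0.28*0.87 + 0.76*0.28*0.13
        = 0.025056 + 0.043056 + 0.158340 + 0.027664 = 0.254116
Configurations with cardholder travelling abroad contribute 0.186004, so
  P(cardholder travelling abroad | fraud alert) = 0.186004 / 0.254116 ≈ 0.732

With the extra evidence:
Enumerate both values of cardholder travelling abroad and weight by the priors:
  P(fraud alert | genuine card theft) = 0.46*0.72 + 0.76*0.28
        = 0.331200 + 0.212800 = 0.544000
The terms with cardholder travelling abroad present sum to 0.212800, so
  P(cardholder travelling abroad | fraud alert, genuine card theft) = 0.212800 / 0.544000 ≈ 0.391
The drop from 0.732 to 0.391 is the explaining-away (discounting) effect.

Pr[cardholder travelling abroad | fraud alert] ≈ 0.732; Pr[cardholder travelling abroad | fraud alert, genuine card theft] ≈ 0.391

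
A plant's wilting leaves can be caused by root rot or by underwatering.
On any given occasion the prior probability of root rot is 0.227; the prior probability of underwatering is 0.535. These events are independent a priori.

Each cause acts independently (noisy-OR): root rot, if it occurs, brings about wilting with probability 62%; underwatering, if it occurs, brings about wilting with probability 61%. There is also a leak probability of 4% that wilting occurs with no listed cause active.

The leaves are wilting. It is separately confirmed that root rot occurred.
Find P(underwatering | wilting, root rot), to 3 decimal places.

Under noisy-OR, P(wilting | causes) = 1 − (1−0.04)·∏(1−qᵢ) over the active causes.
P(wilting | root rot) = 0.6352*0.465 + 0.857728*0.535 = 0.295368 + 0.458884 = 0.754252
Restricting to configurations with underwatering present: 0.857728*0.535 = 0.458884.
Hence the posterior is 0.458884/0.754252 ≈ 0.608.

P(underwatering | wilting, root rot) ≈ 0.608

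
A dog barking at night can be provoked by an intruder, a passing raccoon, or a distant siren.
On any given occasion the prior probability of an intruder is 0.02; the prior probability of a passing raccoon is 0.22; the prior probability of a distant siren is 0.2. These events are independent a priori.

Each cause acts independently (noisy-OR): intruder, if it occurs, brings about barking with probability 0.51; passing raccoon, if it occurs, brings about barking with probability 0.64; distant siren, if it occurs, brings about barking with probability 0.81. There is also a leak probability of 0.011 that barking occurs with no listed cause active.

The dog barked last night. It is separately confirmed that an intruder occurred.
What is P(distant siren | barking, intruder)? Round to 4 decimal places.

Under noisy-OR, P(barking | causes) = 1 − (1−0.011)·∏(1−qᵢ) over the active causes.
For the numerator, keep only distant siren=true terms: 0.141636 + 0.042542 = 0.184178
Normalizer over all consistent configurations: 0.51539*0.78*0.8 + 0.907924*0.78*0.2 + 0.82554*0.22*0.8 + 0.966853*0.22*0.2 = 0.651076
P(distant siren | barking, intruder) = 0.184178/0.651076 ≈ 0.2829

P(distant siren | barking, intruder) ≈ 0.2829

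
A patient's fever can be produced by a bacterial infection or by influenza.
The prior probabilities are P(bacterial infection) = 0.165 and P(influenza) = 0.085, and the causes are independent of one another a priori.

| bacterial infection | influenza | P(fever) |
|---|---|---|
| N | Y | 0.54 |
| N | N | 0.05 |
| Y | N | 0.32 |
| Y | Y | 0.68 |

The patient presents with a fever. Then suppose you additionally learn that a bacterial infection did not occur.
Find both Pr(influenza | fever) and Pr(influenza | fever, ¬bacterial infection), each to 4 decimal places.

Weight on influenza=true, given the evidence: 0.038327 + 0.009537 = 0.047864
The normalizing constant is 0.05*0.835*0.915 + 0.54*0.835*0.085 + 0.32*0.165*0.915 + 0.68*0.165*0.085 = 0.134377
P(influenza | fever) = 0.047864/0.134377 ≈ 0.3562

With the extra evidence:
P(fever | ¬bacterial infection) = 0.05×0.915 + 0.54×0.085 = 0.045750 + 0.045900 = 0.091650
The influenza-present share is 0.54×0.085 = 0.045900.
Hence the posterior is 0.045900/0.091650 ≈ 0.5008.
With bacterial infection excluded, influenza must carry more of the explanatory weight for the fever.

Pr(influenza | fever) ≈ 0.3562; Pr(influenza | fever, ¬bacterial infection) ≈ 0.5008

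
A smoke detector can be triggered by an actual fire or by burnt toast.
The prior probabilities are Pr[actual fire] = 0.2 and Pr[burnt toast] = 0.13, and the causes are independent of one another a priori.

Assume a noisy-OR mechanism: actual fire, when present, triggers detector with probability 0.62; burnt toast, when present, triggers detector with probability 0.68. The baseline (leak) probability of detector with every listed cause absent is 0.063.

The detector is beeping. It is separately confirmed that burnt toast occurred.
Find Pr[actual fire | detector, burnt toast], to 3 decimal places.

Under noisy-OR, P(detector | causes) = 1 − (1−0.063)·∏(1−qᵢ) over the active causes.
P(detector | burnt toast) = 0.70016·0.8 + 0.886061·0.2 = 0.560128 + 0.177212 = 0.737340
Restricting to configurations with actual fire present: 0.886061·0.2 = 0.177212.
Hence the posterior is 0.177212/0.737340 ≈ 0.240.

Pr[actual fire | detector, burnt toast] ≈ 0.240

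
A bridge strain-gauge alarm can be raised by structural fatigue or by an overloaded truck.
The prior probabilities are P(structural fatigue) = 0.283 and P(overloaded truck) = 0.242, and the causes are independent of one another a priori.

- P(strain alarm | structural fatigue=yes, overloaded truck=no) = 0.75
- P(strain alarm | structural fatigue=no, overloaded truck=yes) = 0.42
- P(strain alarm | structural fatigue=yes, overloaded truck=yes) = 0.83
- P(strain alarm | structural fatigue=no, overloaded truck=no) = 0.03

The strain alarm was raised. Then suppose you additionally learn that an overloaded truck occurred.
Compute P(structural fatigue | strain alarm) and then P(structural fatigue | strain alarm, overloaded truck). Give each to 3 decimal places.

P(strain alarm) = 0.03*0.717*0.758 + 0.42*0.717*0.242 + 0.75*0.283*0.758 + 0.83*0.283*0.242 = 0.016305 + 0.072876 + 0.160885 + 0.056843 = 0.306909
Restricting to configurations with structural fatigue present: 0.160885 + 0.056843 = 0.217728.
P(structural fatigue | strain alarm) = 0.217728 / 0.306909 ≈ 0.709

Now also conditioning on overloaded truck=true:
Sum P(strain alarm|·) weighted by the priors over both values of structural fatigue:
  P(strain alarm | overloaded truck) = 0.42*0.717 + 0.83*0.283
        = 0.301140 + 0.234890 = 0.536030
Keeping only the structural fatigue-present terms gives 0.234890, so
  P(structural fatigue | strain alarm, overloaded truck) = 0.234890 / 0.536030 ≈ 0.438

P(structural fatigue | strain alarm) ≈ 0.709; P(structural fatigue | strain alarm, overloaded truck) ≈ 0.438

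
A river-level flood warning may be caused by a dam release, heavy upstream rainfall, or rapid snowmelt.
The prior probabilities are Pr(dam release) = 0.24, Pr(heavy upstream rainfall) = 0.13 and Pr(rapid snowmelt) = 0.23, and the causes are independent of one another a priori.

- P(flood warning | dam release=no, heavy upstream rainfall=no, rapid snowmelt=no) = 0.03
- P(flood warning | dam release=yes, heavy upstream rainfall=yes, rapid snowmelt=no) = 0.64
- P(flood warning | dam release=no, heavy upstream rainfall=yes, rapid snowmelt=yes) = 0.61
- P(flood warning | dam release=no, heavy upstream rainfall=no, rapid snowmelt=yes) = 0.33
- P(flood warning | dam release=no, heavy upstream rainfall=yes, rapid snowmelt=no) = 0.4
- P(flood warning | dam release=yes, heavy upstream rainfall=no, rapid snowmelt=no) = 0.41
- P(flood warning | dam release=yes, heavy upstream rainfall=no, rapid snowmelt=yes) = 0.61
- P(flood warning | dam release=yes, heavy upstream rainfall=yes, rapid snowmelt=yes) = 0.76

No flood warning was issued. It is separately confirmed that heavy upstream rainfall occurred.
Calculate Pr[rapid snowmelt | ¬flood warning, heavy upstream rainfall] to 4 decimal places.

Pr[rapid snowmelt | ¬flood warning, heavy upstream rainfall] ≈ 0.1631

Sum P(¬flood warning|·) weighted by the priors over the 4 (dam release, rapid snowmelt) configurations:
  P(¬flood warning | heavy upstream rainfall) = 0.6×0.76×0.77 + 0.39×0.76×0.23 + 0.36×0.24×0.77 + 0.24×0.24×0.23
        = 0.351120 + 0.068172 + 0.066528 + 0.013248 = 0.499068
Keeping only the rapid snowmelt-present terms gives 0.081420, so
  P(rapid snowmelt | ¬flood warning, heavy upstream rainfall) = 0.081420 / 0.499068 ≈ 0.1631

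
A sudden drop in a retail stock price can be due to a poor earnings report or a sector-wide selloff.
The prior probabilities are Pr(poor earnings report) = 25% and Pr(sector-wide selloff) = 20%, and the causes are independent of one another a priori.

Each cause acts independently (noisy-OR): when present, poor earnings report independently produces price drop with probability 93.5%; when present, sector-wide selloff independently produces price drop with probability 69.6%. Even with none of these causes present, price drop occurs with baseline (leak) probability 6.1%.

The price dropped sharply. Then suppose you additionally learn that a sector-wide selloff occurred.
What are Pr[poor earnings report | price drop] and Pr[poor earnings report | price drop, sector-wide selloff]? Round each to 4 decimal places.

Under noisy-OR, P(price drop | causes) = 1 − (1−0.061)·∏(1−qᵢ) over the active causes.
Numerator (weight on configurations with poor earnings report): 0.187793 + 0.049072 = 0.236865
The normalizing constant is 0.061*0.75*0.8 + 0.714544*0.75*0.2 + 0.938965*0.25*0.8 + 0.981445*0.25*0.2 = 0.380647
P(poor earnings report | price drop) = 0.236865/0.380647 ≈ 0.6223

With the extra evidence:
Enumerate both values of poor earnings report and weight by the priors:
  P(price drop | sector-wide selloff) = 0.714544*0.75 + 0.981445*0.25
        = 0.535908 + 0.245361 = 0.781269
The terms with poor earnings report present sum to 0.245361, so
  P(poor earnings report | price drop, sector-wide selloff) = 0.245361 / 0.781269 ≈ 0.3141
Conditioning on sector-wide selloff lowers the posterior on poor earnings report: the classic explaining-away effect in a common-effect structure.

Pr[poor earnings report | price drop] ≈ 0.6223; Pr[poor earnings report | price drop, sector-wide selloff] ≈ 0.3141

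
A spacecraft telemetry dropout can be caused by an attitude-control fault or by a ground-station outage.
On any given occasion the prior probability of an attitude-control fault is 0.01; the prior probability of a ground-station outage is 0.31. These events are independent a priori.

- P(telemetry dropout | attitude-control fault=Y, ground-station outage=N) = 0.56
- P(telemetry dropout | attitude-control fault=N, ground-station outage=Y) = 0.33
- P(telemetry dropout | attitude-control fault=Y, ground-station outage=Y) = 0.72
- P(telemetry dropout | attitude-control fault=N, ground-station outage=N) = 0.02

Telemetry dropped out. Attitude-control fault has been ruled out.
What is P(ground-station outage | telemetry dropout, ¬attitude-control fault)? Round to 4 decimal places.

P(ground-station outage | telemetry dropout, ¬attitude-control fault) ≈ 0.8811

Sum P(telemetry dropout|·) weighted by the priors over both values of ground-station outage:
  P(telemetry dropout | ¬attitude-control fault) = 0.02·0.69 + 0.33·0.31
        = 0.013800 + 0.102300 = 0.116100
Keeping only the ground-station outage-present terms gives 0.102300, so
  P(ground-station outage | telemetry dropout, ¬attitude-control fault) = 0.102300 / 0.116100 ≈ 0.8811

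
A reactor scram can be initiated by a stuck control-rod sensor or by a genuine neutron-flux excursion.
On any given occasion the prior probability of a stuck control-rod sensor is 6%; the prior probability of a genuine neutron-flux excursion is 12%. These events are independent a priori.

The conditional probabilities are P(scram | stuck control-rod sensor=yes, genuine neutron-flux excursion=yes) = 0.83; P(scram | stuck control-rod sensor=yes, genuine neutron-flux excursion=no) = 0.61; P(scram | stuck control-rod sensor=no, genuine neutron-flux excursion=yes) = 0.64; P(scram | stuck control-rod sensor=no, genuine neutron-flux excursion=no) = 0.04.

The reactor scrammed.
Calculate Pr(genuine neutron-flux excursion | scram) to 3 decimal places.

P(scram) = 0.04·0.94·0.88 + 0.64·0.94·0.12 + 0.61·0.06·0.88 + 0.83·0.06·0.12 = 0.033088 + 0.072192 + 0.032208 + 0.005976 = 0.143464
The genuine neutron-flux excursion-present share is 0.072192 + 0.005976 = 0.078168.
So P(genuine neutron-flux excursion | scram) = 0.078168/0.143464 ≈ 0.545.

Pr(genuine neutron-flux excursion | scram) ≈ 0.545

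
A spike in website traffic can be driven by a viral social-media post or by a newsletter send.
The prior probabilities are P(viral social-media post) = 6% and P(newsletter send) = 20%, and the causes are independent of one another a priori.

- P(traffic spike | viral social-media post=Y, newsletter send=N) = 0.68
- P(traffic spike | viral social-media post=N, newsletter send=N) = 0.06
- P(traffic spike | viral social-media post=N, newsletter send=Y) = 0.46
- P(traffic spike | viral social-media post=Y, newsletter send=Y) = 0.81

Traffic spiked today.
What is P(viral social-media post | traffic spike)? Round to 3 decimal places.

P(traffic spike) = 0.06*0.94*0.8 + 0.46*0.94*0.2 + 0.68*0.06*0.8 + 0.81*0.06*0.2 = 0.045120 + 0.086480 + 0.032640 + 0.009720 = 0.173960
Restricting to configurations with viral social-media post present: 0.032640 + 0.009720 = 0.042360.
So P(viral social-media post | traffic spike) = 0.042360/0.173960 ≈ 0.244.

P(viral social-media post | traffic spike) ≈ 0.244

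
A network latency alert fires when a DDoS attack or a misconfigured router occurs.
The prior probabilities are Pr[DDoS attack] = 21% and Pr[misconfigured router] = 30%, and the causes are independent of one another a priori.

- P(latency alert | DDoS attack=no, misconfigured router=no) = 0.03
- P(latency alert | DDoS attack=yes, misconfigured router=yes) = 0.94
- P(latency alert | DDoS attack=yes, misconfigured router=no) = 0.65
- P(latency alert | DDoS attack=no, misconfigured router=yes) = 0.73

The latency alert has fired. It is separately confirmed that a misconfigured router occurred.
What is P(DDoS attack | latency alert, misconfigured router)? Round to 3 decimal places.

By total probability over both values of DDoS attack:
  P(latency alert | misconfigured router) = 0.73×0.79 + 0.94×0.21
        = 0.576700 + 0.197400 = 0.774100
Keeping only the DDoS attack-present terms gives 0.197400, so
  P(DDoS attack | latency alert, misconfigured router) = 0.197400 / 0.774100 ≈ 0.255

P(DDoS attack | latency alert, misconfigured router) ≈ 0.255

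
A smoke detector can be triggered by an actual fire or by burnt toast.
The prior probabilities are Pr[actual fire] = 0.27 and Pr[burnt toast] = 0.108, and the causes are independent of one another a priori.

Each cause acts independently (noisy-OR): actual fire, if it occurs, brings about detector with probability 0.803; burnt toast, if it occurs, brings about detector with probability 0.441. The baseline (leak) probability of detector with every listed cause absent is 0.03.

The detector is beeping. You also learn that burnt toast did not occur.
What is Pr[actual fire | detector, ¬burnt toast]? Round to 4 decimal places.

Under noisy-OR, P(detector | causes) = 1 − (1−0.03)·∏(1−qᵢ) over the active causes.
For the numerator, keep only actual fire=true terms: 0.80891·0.27 = 0.218406
Denominator P(detector | ¬burnt toast): 0.03·0.73 + 0.80891·0.27 = 0.240306
Posterior = 0.218406 / 0.240306 ≈ 0.9089

Pr[actual fire | detector, ¬burnt toast] ≈ 0.9089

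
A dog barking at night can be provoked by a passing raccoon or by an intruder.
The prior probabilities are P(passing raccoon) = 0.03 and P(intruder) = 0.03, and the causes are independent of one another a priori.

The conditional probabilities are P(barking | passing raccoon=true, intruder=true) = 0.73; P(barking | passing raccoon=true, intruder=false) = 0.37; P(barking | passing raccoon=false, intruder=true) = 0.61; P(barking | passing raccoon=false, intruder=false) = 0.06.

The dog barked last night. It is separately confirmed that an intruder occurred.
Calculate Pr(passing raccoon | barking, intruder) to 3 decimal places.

Pr(passing raccoon | barking, intruder) ≈ 0.036

Enumerate both values of passing raccoon and weight by the priors:
  P(barking | intruder) = 0.61×0.97 + 0.73×0.03
        = 0.591700 + 0.021900 = 0.613600
The terms with passing raccoon present sum to 0.021900, so
  P(passing raccoon | barking, intruder) = 0.021900 / 0.613600 ≈ 0.036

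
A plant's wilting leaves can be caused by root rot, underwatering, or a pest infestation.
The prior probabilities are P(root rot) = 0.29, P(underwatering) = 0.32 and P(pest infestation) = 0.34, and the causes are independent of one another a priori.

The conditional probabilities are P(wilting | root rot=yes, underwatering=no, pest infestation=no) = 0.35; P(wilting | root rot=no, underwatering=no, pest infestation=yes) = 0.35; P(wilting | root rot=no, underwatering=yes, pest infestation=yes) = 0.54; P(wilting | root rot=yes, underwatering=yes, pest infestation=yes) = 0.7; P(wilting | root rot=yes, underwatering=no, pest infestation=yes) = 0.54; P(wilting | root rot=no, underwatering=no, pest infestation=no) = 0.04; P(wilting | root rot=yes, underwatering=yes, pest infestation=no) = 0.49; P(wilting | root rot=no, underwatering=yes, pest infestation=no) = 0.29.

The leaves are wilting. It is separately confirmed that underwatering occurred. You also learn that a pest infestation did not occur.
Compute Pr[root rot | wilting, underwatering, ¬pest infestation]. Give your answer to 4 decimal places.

Sum P(wilting|·) weighted by the priors over both values of root rot:
  P(wilting | underwatering, ¬pest infestation) = 0.29*0.71 + 0.49*0.29
        = 0.205900 + 0.142100 = 0.348000
The terms with root rot present sum to 0.142100, so
  P(root rot | wilting, underwatering, ¬pest infestation) = 0.142100 / 0.348000 ≈ 0.4083

Pr[root rot | wilting, underwatering, ¬pest infestation] ≈ 0.4083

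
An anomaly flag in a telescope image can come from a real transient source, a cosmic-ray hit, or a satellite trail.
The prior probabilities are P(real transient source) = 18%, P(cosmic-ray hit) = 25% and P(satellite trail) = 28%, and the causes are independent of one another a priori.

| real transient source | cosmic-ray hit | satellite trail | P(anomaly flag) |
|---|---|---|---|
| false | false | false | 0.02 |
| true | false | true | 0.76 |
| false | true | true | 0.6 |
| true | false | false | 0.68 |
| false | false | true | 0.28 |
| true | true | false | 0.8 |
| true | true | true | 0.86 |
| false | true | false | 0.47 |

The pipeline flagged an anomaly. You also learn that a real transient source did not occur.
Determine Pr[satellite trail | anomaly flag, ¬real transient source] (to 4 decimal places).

Pr[satellite trail | anomaly flag, ¬real transient source] ≈ 0.5138

Numerator (weight on configurations with satellite trail): 0.058800 + 0.042000 = 0.100800
Normalizer over all consistent configurations: 0.02*0.75*0.72 + 0.28*0.75*0.28 + 0.47*0.25*0.72 + 0.6*0.25*0.28 = 0.196200
P(satellite trail | anomaly flag, ¬real transient source) = 0.100800/0.196200 ≈ 0.5138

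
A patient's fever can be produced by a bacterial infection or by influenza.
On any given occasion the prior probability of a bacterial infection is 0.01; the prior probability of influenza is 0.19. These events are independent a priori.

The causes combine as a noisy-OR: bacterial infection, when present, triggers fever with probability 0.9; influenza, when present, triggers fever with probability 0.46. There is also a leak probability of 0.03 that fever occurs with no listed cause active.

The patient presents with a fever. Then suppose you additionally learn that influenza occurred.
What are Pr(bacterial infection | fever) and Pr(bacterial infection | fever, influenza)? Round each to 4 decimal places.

Pr(bacterial infection | fever) ≈ 0.0743; Pr(bacterial infection | fever, influenza) ≈ 0.0197

Under noisy-OR, P(fever | causes) = 1 − (1−0.03)·∏(1−qᵢ) over the active causes.
Weight on bacterial infection=true, given the evidence: 0.007314 + 0.001800 = 0.009114
Normalizer over all consistent configurations: 0.03×0.99×0.81 + 0.4762×0.99×0.19 + 0.903×0.01×0.81 + 0.94762×0.01×0.19 = 0.122744
P(bacterial infection | fever) = 0.009114/0.122744 ≈ 0.0743

With the extra evidence:
Enumerate both values of bacterial infection and weight by the priors:
  P(fever | influenza) = 0.4762·0.99 + 0.94762·0.01
        = 0.471438 + 0.009476 = 0.480914
Keeping only the bacterial infection-present terms gives 0.009476, so
  P(bacterial infection | fever, influenza) = 0.009476 / 0.480914 ≈ 0.0197
Conditioning on influenza lowers the posterior on bacterial infection: the classic explaining-away effect in a common-effect structure.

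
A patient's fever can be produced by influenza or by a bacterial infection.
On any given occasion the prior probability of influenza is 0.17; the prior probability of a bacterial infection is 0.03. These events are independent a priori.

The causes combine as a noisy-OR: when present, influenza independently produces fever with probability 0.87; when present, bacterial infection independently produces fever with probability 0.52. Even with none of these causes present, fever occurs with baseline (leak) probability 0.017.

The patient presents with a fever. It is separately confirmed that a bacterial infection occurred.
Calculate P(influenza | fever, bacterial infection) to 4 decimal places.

Under noisy-OR, P(fever | causes) = 1 − (1−0.017)·∏(1−qᵢ) over the active causes.
Sum P(fever|·) weighted by the priors over both values of influenza:
  P(fever | bacterial infection) = 0.52816*0.83 + 0.938661*0.17
        = 0.438373 + 0.159572 = 0.597945
Keeping only the influenza-present terms gives 0.159572, so
  P(influenza | fever, bacterial infection) = 0.159572 / 0.597945 ≈ 0.2669

P(influenza | fever, bacterial infection) ≈ 0.2669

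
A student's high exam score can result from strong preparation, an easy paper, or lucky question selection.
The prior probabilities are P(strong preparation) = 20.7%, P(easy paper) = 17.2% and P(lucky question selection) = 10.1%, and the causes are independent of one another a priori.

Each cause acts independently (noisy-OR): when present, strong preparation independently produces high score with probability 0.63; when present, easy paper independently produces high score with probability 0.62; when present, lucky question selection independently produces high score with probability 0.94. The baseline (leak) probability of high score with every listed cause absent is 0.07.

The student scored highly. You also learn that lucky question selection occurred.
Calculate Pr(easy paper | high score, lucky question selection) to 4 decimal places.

Under noisy-OR, P(high score | causes) = 1 − (1−0.07)·∏(1−qᵢ) over the active causes.
P(high score | lucky question selection) = 0.9442*0.793*0.828 + 0.978796*0.793*0.172 + 0.979354*0.207*0.828 + 0.992155*0.207*0.172 = 0.619965 + 0.133504 + 0.167857 + 0.035325 = 0.956651
The easy paper-present share is 0.133504 + 0.035325 = 0.168829.
So P(easy paper | high score, lucky question selection) = 0.168829/0.956651 ≈ 0.1765.

Pr(easy paper | high score, lucky question selection) ≈ 0.1765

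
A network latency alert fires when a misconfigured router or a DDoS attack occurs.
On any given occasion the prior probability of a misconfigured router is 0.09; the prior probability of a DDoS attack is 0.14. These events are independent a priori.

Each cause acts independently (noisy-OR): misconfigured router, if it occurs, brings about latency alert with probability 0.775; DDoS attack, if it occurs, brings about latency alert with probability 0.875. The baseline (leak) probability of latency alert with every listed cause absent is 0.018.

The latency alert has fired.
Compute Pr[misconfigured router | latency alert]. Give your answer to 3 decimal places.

Under noisy-OR, P(latency alert | causes) = 1 − (1−0.018)·∏(1−qᵢ) over the active causes.
Enumerate the 4 (misconfigured router, DDoS attack) configurations and weight by the priors:
  P(latency alert) = 0.018·0.91·0.86 + 0.87725·0.91·0.14 + 0.77905·0.09·0.86 + 0.972381·0.09·0.14
        = 0.014087 + 0.111762 + 0.060298 + 0.012252 = 0.198399
Configurations with misconfigured router contribute 0.072550, so
  P(misconfigured router | latency alert) = 0.072550 / 0.198399 ≈ 0.366

Pr[misconfigured router | latency alert] ≈ 0.366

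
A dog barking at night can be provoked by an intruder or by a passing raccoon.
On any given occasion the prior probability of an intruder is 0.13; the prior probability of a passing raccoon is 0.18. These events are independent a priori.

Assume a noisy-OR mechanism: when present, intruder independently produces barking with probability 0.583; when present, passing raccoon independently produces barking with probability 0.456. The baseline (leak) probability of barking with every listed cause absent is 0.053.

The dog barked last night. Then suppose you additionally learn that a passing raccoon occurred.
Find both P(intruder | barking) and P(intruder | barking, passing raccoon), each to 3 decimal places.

Under noisy-OR, P(barking | causes) = 1 − (1−0.053)·∏(1−qᵢ) over the active causes.
Numerator (weight on configurations with intruder): 0.064504 + 0.018373 = 0.082877
The normalizing constant is 0.053×0.87×0.82 + 0.484832×0.87×0.18 + 0.605101×0.13×0.82 + 0.785175×0.13×0.18 = 0.196612
P(intruder | barking) = 0.082877/0.196612 ≈ 0.422

Now also conditioning on passing raccoon=true:
Numerator (weight on configurations with intruder): 0.785175*0.13 = 0.102073
Denominator P(barking | passing raccoon): 0.484832*0.87 + 0.785175*0.13 = 0.523877
Posterior = 0.102073 / 0.523877 ≈ 0.195
The drop from 0.422 to 0.195 is the explaining-away (discounting) effect.

P(intruder | barking) ≈ 0.422; P(intruder | barking, passing raccoon) ≈ 0.195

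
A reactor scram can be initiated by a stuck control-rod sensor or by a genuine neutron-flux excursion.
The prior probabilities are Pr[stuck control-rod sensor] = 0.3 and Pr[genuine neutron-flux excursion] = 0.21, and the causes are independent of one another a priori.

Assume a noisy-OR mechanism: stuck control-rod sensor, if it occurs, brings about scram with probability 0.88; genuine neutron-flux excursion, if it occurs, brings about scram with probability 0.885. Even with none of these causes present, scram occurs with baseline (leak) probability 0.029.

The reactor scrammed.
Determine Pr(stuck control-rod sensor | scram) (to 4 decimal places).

Pr(stuck control-rod sensor | scram) ≈ 0.6494

Under noisy-OR, P(scram | causes) = 1 − (1−0.029)·∏(1−qᵢ) over the active causes.
Numerator (weight on configurations with stuck control-rod sensor): 0.209385 + 0.062156 = 0.271541
The normalizing constant is 0.029×0.7×0.79 + 0.888335×0.7×0.21 + 0.88348×0.3×0.79 + 0.9866×0.3×0.21 = 0.418163
Posterior = 0.271541 / 0.418163 ≈ 0.6494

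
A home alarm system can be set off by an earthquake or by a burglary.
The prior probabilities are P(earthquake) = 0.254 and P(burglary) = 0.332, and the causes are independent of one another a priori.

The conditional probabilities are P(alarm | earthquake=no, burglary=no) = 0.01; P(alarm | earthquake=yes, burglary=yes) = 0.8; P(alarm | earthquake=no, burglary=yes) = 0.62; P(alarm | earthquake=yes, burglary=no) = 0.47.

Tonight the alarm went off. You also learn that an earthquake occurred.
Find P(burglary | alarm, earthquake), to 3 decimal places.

By total probability over both values of burglary:
  P(alarm | earthquake) = 0.47×0.668 + 0.8×0.332
        = 0.313960 + 0.265600 = 0.579560
Configurations with burglary contribute 0.265600, so
  P(burglary | alarm, earthquake) = 0.265600 / 0.579560 ≈ 0.458

P(burglary | alarm, earthquake) ≈ 0.458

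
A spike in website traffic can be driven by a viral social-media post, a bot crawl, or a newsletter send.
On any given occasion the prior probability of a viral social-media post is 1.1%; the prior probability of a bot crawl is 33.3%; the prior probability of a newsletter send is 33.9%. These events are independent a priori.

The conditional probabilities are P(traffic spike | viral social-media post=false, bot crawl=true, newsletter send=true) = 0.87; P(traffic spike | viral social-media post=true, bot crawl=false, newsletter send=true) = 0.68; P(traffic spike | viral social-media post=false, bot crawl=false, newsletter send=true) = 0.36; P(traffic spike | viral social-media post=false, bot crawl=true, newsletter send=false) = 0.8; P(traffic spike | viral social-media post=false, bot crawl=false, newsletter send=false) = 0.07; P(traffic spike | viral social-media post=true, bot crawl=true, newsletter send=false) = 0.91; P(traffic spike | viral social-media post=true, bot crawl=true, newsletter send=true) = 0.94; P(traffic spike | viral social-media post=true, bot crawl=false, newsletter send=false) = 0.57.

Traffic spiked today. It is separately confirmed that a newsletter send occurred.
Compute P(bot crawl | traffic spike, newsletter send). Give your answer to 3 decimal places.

P(bot crawl | traffic spike, newsletter send) ≈ 0.545

By total probability over the 4 (viral social-media post, bot crawl) configurations:
  P(traffic spike | newsletter send) = 0.36·0.989·0.667 + 0.87·0.989·0.333 + 0.68·0.011·0.667 + 0.94·0.011·0.333
        = 0.237479 + 0.286523 + 0.004989 + 0.003443 = 0.532434
The terms with bot crawl present sum to 0.289966, so
  P(bot crawl | traffic spike, newsletter send) = 0.289966 / 0.532434 ≈ 0.545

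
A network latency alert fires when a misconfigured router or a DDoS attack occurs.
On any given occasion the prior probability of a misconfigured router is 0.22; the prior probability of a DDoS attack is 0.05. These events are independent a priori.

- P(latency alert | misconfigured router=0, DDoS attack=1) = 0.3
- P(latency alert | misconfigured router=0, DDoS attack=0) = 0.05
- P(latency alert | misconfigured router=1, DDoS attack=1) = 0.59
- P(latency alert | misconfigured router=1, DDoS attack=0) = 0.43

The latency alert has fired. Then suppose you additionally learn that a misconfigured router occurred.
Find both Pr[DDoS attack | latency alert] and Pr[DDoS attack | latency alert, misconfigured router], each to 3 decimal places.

Pr[DDoS attack | latency alert] ≈ 0.125; Pr[DDoS attack | latency alert, misconfigured router] ≈ 0.067

Sum P(latency alert|·) weighted by the priors over the 4 (misconfigured router, DDoS attack) configurations:
  P(latency alert) = 0.05·0.78·0.95 + 0.3·0.78·0.05 + 0.43·0.22·0.95 + 0.59·0.22·0.05
        = 0.037050 + 0.011700 + 0.089870 + 0.006490 = 0.145110
Keeping only the DDoS attack-present terms gives 0.018190, so
  P(DDoS attack | latency alert) = 0.018190 / 0.145110 ≈ 0.125

With the extra evidence:
For the numerator, keep only DDoS attack=true terms: 0.59×0.05 = 0.029500
Normalizer over all consistent configurations: 0.43×0.95 + 0.59×0.05 = 0.438000
Posterior = 0.029500 / 0.438000 ≈ 0.067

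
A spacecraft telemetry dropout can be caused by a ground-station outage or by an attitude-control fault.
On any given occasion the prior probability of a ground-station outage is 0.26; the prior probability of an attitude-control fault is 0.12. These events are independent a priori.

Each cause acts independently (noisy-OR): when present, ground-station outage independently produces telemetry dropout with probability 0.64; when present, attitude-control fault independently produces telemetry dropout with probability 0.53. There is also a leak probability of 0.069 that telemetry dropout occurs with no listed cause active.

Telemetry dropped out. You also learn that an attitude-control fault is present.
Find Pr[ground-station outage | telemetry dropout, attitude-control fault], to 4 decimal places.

Pr[ground-station outage | telemetry dropout, attitude-control fault] ≈ 0.3448

Under noisy-OR, P(telemetry dropout | causes) = 1 − (1−0.069)·∏(1−qᵢ) over the active causes.
Numerator (weight on configurations with ground-station outage): 0.842475*0.26 = 0.219044
Denominator P(telemetry dropout | attitude-control fault): 0.56243*0.74 + 0.842475*0.26 = 0.635242
P(ground-station outage | telemetry dropout, attitude-control fault) = 0.219044/0.635242 ≈ 0.3448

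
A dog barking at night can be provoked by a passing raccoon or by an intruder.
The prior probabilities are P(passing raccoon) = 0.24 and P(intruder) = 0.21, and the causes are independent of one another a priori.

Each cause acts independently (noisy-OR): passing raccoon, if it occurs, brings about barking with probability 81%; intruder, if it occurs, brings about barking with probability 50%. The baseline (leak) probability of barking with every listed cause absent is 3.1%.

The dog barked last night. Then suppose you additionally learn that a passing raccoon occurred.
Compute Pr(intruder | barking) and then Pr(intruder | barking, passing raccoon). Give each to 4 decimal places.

Under noisy-OR, P(barking | causes) = 1 − (1−0.031)·∏(1−qᵢ) over the active causes.
P(barking) = 0.031×0.76×0.79 + 0.5155×0.76×0.21 + 0.81589×0.24×0.79 + 0.907945×0.24×0.21 = 0.018612 + 0.082274 + 0.154693 + 0.045760 = 0.301339
Of this, 0.128034 comes from 0.082274 + 0.045760 (the intruder=true cases).
Hence the posterior is 0.128034/0.301339 ≈ 0.4249.

Now condition on the additional information:
Numerator (weight on configurations with intruder): 0.907945×0.21 = 0.190668
The normalizing constant is 0.81589×0.79 + 0.907945×0.21 = 0.835221
Posterior = 0.190668 / 0.835221 ≈ 0.2283
— passing raccoon explains away the evidence for intruder.

Pr(intruder | barking) ≈ 0.4249; Pr(intruder | barking, passing raccoon) ≈ 0.2283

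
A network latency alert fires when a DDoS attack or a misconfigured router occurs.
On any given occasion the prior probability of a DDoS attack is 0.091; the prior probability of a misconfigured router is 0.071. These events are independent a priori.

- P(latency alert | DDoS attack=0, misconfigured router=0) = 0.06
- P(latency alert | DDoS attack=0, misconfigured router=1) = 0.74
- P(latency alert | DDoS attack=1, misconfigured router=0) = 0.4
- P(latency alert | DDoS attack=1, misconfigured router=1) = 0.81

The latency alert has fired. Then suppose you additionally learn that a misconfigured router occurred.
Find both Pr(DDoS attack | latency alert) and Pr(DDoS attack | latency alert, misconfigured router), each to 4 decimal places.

For the numerator, keep only DDoS attack=true terms: 0.033816 + 0.005233 = 0.039049
Denominator P(latency alert): 0.06·0.909·0.929 + 0.74·0.909·0.071 + 0.4·0.091·0.929 + 0.81·0.091·0.071 = 0.137476
P(DDoS attack | latency alert) = 0.039049/0.137476 ≈ 0.2840

Now condition on the additional information:
By total probability over both values of DDoS attack:
  P(latency alert | misconfigured router) = 0.74×0.909 + 0.81×0.091
        = 0.672660 + 0.073710 = 0.746370
The terms with DDoS attack present sum to 0.073710, so
  P(DDoS attack | latency alert, misconfigured router) = 0.073710 / 0.746370 ≈ 0.0988

Pr(DDoS attack | latency alert) ≈ 0.2840; Pr(DDoS attack | latency alert, misconfigured router) ≈ 0.0988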